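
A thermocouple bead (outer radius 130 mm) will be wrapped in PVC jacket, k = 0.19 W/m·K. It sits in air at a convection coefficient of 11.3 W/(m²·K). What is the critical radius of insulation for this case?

For a sphere r_cr = 2k/h = 2×0.19/11.3
r_cr = 33.6 mm; since the bare radius (130 mm) is above r_cr, any added insulation will reduce heat loss.

r_cr ≈ 33.6 mm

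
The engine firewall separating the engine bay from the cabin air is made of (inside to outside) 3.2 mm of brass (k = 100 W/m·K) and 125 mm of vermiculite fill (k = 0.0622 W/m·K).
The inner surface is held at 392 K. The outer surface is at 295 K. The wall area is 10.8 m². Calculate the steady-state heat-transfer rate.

Q ≈ 521 W

Series thermal resistances:
R_brass = L/(kA) = 0.0032/(100×10.8) = 2.963×10^-6 K/W
R_vermiculite fill = L/(kA) = 0.125/(0.0622×10.8) = 0.1861 K/W
R_total = 0.1861 K/W
Q = ΔT / R_total = 97 / 0.1861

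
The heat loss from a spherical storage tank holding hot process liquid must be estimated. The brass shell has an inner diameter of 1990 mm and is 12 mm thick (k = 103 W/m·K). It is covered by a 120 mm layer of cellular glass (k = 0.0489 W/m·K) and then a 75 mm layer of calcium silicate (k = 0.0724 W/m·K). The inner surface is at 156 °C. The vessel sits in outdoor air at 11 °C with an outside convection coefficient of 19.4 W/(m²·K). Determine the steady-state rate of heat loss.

Each spherical layer contributes R = (1/r_i − 1/r_o)/(4πk):
R_brass shell = (1/0.995 − 1/1.007)/(4π×103) = 9.253×10^-6 K/W
R_cellular glass = (1/1.007 − 1/1.127)/(4π×0.0489) = 0.1721 K/W
R_calcium silicate = (1/1.127 − 1/1.202)/(4π×0.0724) = 0.06085 K/W
R_outer film = 1/(h·4πr_o²) = 1/(19.4×4π×1.202²) = 0.002839 K/W
R_total = 0.2358 K/W
Q = ΔT/R_total = 145/0.2358

Q ≈ 615 W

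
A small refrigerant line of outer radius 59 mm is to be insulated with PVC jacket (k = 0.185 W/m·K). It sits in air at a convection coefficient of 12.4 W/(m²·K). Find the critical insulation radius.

For a cylinder r_cr = k/h = 0.185/12.4
r_cr = 14.9 mm; since the bare radius (59 mm) is above r_cr, any added insulation will reduce heat loss.

r_cr ≈ 14.9 mm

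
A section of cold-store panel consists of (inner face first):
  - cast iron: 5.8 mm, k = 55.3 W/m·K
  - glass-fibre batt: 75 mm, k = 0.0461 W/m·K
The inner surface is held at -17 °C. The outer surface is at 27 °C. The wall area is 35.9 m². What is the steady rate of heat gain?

Model the wall as resistances in series:
R_cast iron = L/(kA) = 0.0058/(55.3×35.9) = 2.922×10^-6 K/W
R_glass-fibre batt = L/(kA) = 0.075/(0.0461×35.9) = 0.04532 K/W
R_total = 0.04532 K/W
Q = ΔT / R_total = 44 / 0.04532

Q ≈ 971 W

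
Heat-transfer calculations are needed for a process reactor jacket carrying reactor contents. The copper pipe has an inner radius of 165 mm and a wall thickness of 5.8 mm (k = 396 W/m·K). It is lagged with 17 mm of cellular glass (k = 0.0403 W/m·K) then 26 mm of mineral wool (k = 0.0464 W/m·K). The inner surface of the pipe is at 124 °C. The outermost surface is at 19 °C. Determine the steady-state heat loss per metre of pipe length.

Cylindrical conduction, so R = ln(r₂/r₁)/(2πkL) per layer, in series:
R_copper pipe wall = ln(170.8/165)/(2π×396×1) = 1.388×10^-5 K/W
R_cellular glass = ln(187.8/170.8)/(2π×0.0403×1) = 0.3747 K/W
R_mineral wool = ln(213.8/187.8)/(2π×0.0464×1) = 0.4448 K/W
R_total = 0.8195 K/W
Q = ΔT/R_total = 105/0.8195

q′ ≈ 128 W/m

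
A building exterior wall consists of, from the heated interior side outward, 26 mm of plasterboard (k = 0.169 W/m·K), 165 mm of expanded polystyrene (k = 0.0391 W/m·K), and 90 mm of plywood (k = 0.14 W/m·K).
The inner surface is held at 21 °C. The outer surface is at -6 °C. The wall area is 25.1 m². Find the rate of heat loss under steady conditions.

Q ≈ 135 W

Series thermal resistances:
R_plasterboard = L/(kA) = 0.026/(0.169×25.1) = 0.006129 K/W
R_expanded polystyrene = L/(kA) = 0.165/(0.0391×25.1) = 0.1681 K/W
R_plywood = L/(kA) = 0.09/(0.14×25.1) = 0.02561 K/W
R_total = 0.1999 K/W
Q = ΔT / R_total = 27 / 0.1999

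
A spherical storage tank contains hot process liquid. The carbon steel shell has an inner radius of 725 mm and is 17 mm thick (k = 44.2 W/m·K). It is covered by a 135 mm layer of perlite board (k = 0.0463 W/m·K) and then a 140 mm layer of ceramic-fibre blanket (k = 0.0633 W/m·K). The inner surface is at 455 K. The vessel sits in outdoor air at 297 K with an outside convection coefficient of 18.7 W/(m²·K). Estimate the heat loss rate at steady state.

Q ≈ 283 W

Radial (spherical) resistances in series:
R_carbon steel shell = (1/0.725 − 1/0.742)/(4π×44.2) = 5.69×10^-5 K/W
R_perlite board = (1/0.742 − 1/0.877)/(4π×0.0463) = 0.3566 K/W
R_ceramic-fibre blanket = (1/0.877 − 1/1.017)/(4π×0.0633) = 0.1973 K/W
R_outer film = 1/(h·4πr_o²) = 1/(18.7×4π×1.017²) = 0.004114 K/W
R_total = 0.5581 K/W
Q = ΔT/R_total = 158/0.5581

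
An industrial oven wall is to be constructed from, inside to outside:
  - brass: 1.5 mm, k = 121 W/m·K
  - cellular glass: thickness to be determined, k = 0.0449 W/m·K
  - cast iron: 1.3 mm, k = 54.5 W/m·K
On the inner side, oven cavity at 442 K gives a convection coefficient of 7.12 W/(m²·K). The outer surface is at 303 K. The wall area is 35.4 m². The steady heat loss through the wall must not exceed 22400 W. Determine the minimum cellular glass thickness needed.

L ≈ 3.56 mm

Treating each layer as a thermal resistance in series:
R_inner film = 1/(h_i·A) = 1/(7.12×35.4) = 0.003967 K/W
R_brass = L/(kA) = 0.0015/(121×35.4) = 3.502×10^-7 K/W
R_cast iron = L/(kA) = 0.0013/(54.5×35.4) = 6.738×10^-7 K/W
Sum of the known resistances R_other = 0.003969 K/W
Required total resistance R_tot = ΔT/Q_allow = 139/22400 = 0.006205 K/W
R_cellular glass = R_tot − R_other = 0.002237 K/W
L = R·k·A = 0.002237×0.0449×35.4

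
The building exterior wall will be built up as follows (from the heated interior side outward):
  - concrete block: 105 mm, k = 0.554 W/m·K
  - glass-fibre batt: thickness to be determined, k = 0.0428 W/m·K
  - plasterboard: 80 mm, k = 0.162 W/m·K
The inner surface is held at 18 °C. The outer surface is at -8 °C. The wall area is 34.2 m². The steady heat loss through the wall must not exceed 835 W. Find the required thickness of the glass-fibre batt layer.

L ≈ 16.3 mm

Series thermal resistances:
R_concrete block = L/(kA) = 0.105/(0.554×34.2) = 0.005542 K/W
R_plasterboard = L/(kA) = 0.08/(0.162×34.2) = 0.01444 K/W
Sum of the known resistances R_other = 0.01998 K/W
Required total resistance R_tot = ΔT/Q_allow = 26/835 = 0.03114 K/W
R_glass-fibre batt = R_tot − R_other = 0.01116 K/W
L = R·k·A = 0.01116×0.0428×34.2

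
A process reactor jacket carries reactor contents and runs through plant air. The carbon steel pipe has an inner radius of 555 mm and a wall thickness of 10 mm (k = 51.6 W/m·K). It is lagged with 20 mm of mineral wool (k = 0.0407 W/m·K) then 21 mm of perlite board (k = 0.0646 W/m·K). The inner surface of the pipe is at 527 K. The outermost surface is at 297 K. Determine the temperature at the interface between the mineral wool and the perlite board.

T ≈ 387 K

Per-layer cylindrical resistances, series-summed:
R_carbon steel pipe wall = ln(565/555)/(2π×51.6×1) = 5.508×10^-5 K/W
R_mineral wool = ln(585/565)/(2π×0.0407×1) = 0.136 K/W
R_perlite board = ln(606/585)/(2π×0.0646×1) = 0.08689 K/W
R_total = 0.223 K/W
Q = ΔT/R_total = 230/0.223
Q = 1030 W/m
T_interface = T_inner − Q·ΣR(inner→interface) = 527 − 1030×0.1361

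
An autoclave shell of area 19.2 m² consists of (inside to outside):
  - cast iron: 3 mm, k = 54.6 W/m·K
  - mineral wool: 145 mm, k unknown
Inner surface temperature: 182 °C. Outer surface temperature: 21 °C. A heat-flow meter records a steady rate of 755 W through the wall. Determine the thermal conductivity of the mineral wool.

k ≈ 0.0354 W/(m·K)

Using the resistance-network approach (series):
R_cast iron = L/(kA) = 0.003/(54.6×19.2) = 2.862×10^-6 K/W
Sum of known resistances R_other = 2.862×10^-6 K/W
Total R = ΔT/Q = 161/755 = 0.2132 K/W
R_mineral wool = R_total − R_other = 0.2132 K/W
k = L/(R·A) = 0.145/(0.2132×19.2)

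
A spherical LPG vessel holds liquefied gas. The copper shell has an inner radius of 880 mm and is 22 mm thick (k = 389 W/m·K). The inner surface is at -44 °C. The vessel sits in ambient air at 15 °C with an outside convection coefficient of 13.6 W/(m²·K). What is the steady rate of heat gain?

Q ≈ 8200 W

Each spherical layer contributes R = (1/r_i − 1/r_o)/(4πk):
R_copper shell = (1/0.88 − 1/0.902)/(4π×389) = 5.67×10^-6 K/W
R_outer film = 1/(h·4πr_o²) = 1/(13.6×4π×0.902²) = 0.007192 K/W
R_total = 0.007197 K/W
Q = ΔT/R_total = 59/0.007197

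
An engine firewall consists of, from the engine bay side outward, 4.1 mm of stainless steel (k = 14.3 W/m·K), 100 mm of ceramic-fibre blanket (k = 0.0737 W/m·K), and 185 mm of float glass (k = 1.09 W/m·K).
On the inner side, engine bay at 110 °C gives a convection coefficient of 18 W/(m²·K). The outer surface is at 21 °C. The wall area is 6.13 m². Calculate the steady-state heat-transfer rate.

Q ≈ 345 W

Thermal resistances in series:
R_inner film = 1/(h_i·A) = 1/(18×6.13) = 0.009063 K/W
R_stainless steel = L/(kA) = 0.0041/(14.3×6.13) = 4.677×10^-5 K/W
R_ceramic-fibre blanket = L/(kA) = 0.1/(0.0737×6.13) = 0.2213 K/W
R_float glass = L/(kA) = 0.185/(1.09×6.13) = 0.02769 K/W
R_total = 0.2581 K/W
Q = ΔT / R_total = 89 / 0.2581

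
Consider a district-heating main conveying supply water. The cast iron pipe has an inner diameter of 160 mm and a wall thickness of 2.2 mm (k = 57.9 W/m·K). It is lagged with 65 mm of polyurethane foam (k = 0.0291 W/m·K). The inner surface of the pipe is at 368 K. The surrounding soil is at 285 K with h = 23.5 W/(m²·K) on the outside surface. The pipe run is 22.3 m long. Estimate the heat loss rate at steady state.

Q ≈ 573 W

Per-layer cylindrical resistances, series-summed:
R_cast iron pipe wall = ln(82.2/80)/(2π×57.9×22.3) = 3.344×10^-6 K/W
R_polyurethane foam = ln(147.2/82.2)/(2π×0.0291×22.3) = 0.1429 K/W
R_outer film = 1/(h_o·2πr_oL) = 1/(23.5×2π×0.1472×22.3) = 0.002063 K/W
R_total = 0.145 K/W
Q = ΔT/R_total = 83/0.145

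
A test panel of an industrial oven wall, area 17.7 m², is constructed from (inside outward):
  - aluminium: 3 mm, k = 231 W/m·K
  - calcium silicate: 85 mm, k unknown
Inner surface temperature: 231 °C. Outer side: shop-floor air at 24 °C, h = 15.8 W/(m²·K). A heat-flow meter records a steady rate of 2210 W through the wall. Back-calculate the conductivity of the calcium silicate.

Treating each layer as a thermal resistance in series:
R_aluminium = L/(kA) = 0.003/(231×17.7) = 7.337×10^-7 K/W
R_outer film = 1/(h_o·A) = 1/(15.8×17.7) = 0.003576 K/W
Sum of known resistances R_other = 0.003577 K/W
Total R = ΔT/Q = 207/2210 = 0.09367 K/W
R_calcium silicate = R_total − R_other = 0.09009 K/W
k = L/(R·A) = 0.085/(0.09009×17.7)

k ≈ 0.0533 W/(m·K)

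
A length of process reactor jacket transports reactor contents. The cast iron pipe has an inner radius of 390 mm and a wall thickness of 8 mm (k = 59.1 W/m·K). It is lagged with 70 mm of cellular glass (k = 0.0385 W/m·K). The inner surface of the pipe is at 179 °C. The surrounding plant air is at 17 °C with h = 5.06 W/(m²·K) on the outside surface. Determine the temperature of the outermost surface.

Treating each annulus and film as a series resistance:
R_cast iron pipe wall = ln(398/390)/(2π×59.1×1) = 5.468×10^-5 K/W
R_cellular glass = ln(468/398)/(2π×0.0385×1) = 0.6698 K/W
R_outer film = 1/(h_o·2πr_oL) = 1/(5.06×2π×0.468×1) = 0.06721 K/W
R_total = 0.737 K/W
Q = ΔT/R_total = 162/0.737
Q = 220 W/m
T_interface = T_inner − Q·ΣR(inner→interface) = 179 − 220×0.6698

T ≈ 31.8 °C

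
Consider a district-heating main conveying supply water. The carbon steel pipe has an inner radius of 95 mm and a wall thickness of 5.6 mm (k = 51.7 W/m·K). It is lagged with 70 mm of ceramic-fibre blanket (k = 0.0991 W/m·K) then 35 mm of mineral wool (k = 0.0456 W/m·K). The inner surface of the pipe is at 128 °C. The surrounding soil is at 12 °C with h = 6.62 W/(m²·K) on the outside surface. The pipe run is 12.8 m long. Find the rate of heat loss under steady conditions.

Treating each annulus and film as a series resistance:
R_carbon steel pipe wall = ln(100.6/95)/(2π×51.7×12.8) = 1.377×10^-5 K/W
R_ceramic-fibre blanket = ln(170.6/100.6)/(2π×0.0991×12.8) = 0.06627 K/W
R_mineral wool = ln(205.6/170.6)/(2π×0.0456×12.8) = 0.05088 K/W
R_outer film = 1/(h_o·2πr_oL) = 1/(6.62×2π×0.2056×12.8) = 0.009135 K/W
R_total = 0.1263 K/W
Q = ΔT/R_total = 116/0.1263

Q ≈ 918 W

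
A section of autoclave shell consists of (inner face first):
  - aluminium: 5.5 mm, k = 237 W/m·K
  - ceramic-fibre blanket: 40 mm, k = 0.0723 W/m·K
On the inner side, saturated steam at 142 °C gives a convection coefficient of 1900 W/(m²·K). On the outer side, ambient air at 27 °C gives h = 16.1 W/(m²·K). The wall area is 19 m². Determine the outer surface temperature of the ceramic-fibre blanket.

Model the wall as resistances in series:
R_inner film = 1/(h_i·A) = 1/(1900×19) = 2.77×10^-5 K/W
R_aluminium = L/(kA) = 0.0055/(237×19) = 1.221×10^-6 K/W
R_ceramic-fibre blanket = L/(kA) = 0.04/(0.0723×19) = 0.02912 K/W
R_outer film = 1/(h_o·A) = 1/(16.1×19) = 0.003269 K/W
R_total = 0.03242 K/W;  Q = ΔT/R_total = 115/0.03242 = 3548 W
T_interface = T_inner − Q·ΣR(inner→interface) = 142 − 3550×0.02915

T ≈ 38.6 °C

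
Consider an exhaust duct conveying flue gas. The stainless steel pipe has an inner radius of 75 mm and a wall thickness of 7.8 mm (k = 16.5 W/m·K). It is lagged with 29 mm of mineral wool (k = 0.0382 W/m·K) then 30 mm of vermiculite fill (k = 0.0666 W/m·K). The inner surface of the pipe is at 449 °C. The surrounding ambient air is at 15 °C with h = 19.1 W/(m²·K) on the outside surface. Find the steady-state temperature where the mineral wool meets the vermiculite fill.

Radial resistances (cylindrical: R_cond = ln(r_o/r_i)/(2πkL), R_conv = 1/(h·2πrL)):
R_stainless steel pipe wall = ln(82.8/75)/(2π×16.5×1) = 9.544×10^-4 K/W
R_mineral wool = ln(111.8/82.8)/(2π×0.0382×1) = 1.251 K/W
R_vermiculite fill = ln(141.8/111.8)/(2π×0.0666×1) = 0.568 K/W
R_outer film = 1/(h_o·2πr_oL) = 1/(19.1×2π×0.1418×1) = 0.05876 K/W
R_total = 1.879 K/W
Q = ΔT/R_total = 434/1.879
Q = 231 W/m
T_interface = T_inner − Q·ΣR(inner→interface) = 449 − 231×1.252

T ≈ 160 °C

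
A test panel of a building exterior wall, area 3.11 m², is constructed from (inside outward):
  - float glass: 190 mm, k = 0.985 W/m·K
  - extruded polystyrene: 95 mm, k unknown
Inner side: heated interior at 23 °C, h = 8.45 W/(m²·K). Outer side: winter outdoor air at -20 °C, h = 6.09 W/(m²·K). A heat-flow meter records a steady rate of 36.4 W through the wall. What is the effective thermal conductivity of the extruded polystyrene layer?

k ≈ 0.0297 W/(m·K)

Series thermal resistances:
R_inner film = 1/(h_i·A) = 1/(8.45×3.11) = 0.03805 K/W
R_float glass = L/(kA) = 0.19/(0.985×3.11) = 0.06202 K/W
R_outer film = 1/(h_o·A) = 1/(6.09×3.11) = 0.0528 K/W
Sum of known resistances R_other = 0.1529 K/W
Total R = ΔT/Q = 43/36.4 = 1.181 K/W
R_extruded polystyrene = R_total − R_other = 1.028 K/W
k = L/(R·A) = 0.095/(1.028×3.11)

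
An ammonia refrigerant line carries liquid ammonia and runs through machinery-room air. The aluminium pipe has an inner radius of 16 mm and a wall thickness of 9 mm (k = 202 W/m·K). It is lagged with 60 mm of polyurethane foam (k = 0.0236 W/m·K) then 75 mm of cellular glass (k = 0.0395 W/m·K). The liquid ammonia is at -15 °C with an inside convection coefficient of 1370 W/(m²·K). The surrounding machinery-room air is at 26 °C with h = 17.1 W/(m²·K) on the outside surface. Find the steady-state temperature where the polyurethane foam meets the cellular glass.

Per-layer cylindrical resistances, series-summed:
R_inner film = 1/(h_i·2πr₁L) = 1/(1370×2π×0.016×1) = 0.007261 K/W
R_aluminium pipe wall = ln(25/16)/(2π×202×1) = 3.516×10^-4 K/W
R_polyurethane foam = ln(85/25)/(2π×0.0236×1) = 8.253 K/W
R_cellular glass = ln(160/85)/(2π×0.0395×1) = 2.549 K/W
R_outer film = 1/(h_o·2πr_oL) = 1/(17.1×2π×0.16×1) = 0.05817 K/W
R_total = 10.87 K/W
Q = ΔT/R_total = 41/10.87
Q = 3.77 W/m
T_interface = T_inner + Q·ΣR(inner→interface) = -15 + 3.77×8.261

T ≈ 16.2 °C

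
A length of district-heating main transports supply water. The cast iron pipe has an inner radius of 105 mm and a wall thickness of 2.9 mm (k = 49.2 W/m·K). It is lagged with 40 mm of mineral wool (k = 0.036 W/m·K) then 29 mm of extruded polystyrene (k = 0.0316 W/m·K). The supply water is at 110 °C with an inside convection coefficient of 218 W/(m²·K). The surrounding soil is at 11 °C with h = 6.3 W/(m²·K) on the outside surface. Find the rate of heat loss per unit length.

q′ ≈ 40.5 W/m

Treating each annulus and film as a series resistance:
R_inner film = 1/(h_i·2πr₁L) = 1/(218×2π×0.105×1) = 0.006953 K/W
R_cast iron pipe wall = ln(107.9/105)/(2π×49.2×1) = 8.813×10^-5 K/W
R_mineral wool = ln(147.9/107.9)/(2π×0.036×1) = 1.394 K/W
R_extruded polystyrene = ln(176.9/147.9)/(2π×0.0316×1) = 0.9018 K/W
R_outer film = 1/(h_o·2πr_oL) = 1/(6.3×2π×0.1769×1) = 0.1428 K/W
R_total = 2.446 K/W
Q = ΔT/R_total = 99/2.446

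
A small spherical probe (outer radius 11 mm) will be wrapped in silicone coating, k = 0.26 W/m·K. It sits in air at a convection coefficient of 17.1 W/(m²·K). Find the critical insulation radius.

For a sphere r_cr = 2k/h = 2×0.26/17.1
r_cr = 30.4 mm; since the bare radius (11 mm) is below r_cr, adding a thin layer of insulation will *increase* heat loss.

r_cr ≈ 30.4 mm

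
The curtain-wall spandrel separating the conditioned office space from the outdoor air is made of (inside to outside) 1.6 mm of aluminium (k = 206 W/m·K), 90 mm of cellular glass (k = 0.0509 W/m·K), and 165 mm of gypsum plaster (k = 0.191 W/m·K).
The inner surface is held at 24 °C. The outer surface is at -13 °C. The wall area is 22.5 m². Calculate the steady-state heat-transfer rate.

Treating each layer as a thermal resistance in series:
R_aluminium = L/(kA) = 0.0016/(206×22.5) = 3.452×10^-7 K/W
R_cellular glass = L/(kA) = 0.09/(0.0509×22.5) = 0.07859 K/W
R_gypsum plaster = L/(kA) = 0.165/(0.191×22.5) = 0.03839 K/W
R_total = 0.117 K/W
Q = ΔT / R_total = 37 / 0.117

Q ≈ 316 W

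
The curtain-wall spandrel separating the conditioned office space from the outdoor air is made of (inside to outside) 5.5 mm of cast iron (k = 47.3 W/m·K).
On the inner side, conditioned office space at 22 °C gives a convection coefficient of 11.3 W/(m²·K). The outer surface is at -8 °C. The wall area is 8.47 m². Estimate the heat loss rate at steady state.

Thermal resistances in series:
R_inner film = 1/(h_i·A) = 1/(11.3×8.47) = 0.01045 K/W
R_cast iron = L/(kA) = 0.0055/(47.3×8.47) = 1.373×10^-5 K/W
R_total = 0.01046 K/W
Q = ΔT / R_total = 30 / 0.01046

Q ≈ 2870 W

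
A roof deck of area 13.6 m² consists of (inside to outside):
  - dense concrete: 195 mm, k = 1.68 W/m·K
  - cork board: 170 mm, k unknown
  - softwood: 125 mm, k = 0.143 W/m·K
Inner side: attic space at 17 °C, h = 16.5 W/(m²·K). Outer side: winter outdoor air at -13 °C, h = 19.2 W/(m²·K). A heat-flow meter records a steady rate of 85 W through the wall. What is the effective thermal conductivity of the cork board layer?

Series thermal resistances:
R_inner film = 1/(h_i·A) = 1/(16.5×13.6) = 0.004456 K/W
R_dense concrete = L/(kA) = 0.195/(1.68×13.6) = 0.008535 K/W
R_softwood = L/(kA) = 0.125/(0.143×13.6) = 0.06427 K/W
R_outer film = 1/(h_o·A) = 1/(19.2×13.6) = 0.00383 K/W
Sum of known resistances R_other = 0.08109 K/W
Total R = ΔT/Q = 30/85 = 0.3529 K/W
R_cork board = R_total − R_other = 0.2718 K/W
k = L/(R·A) = 0.17/(0.2718×13.6)

k ≈ 0.046 W/(m·K)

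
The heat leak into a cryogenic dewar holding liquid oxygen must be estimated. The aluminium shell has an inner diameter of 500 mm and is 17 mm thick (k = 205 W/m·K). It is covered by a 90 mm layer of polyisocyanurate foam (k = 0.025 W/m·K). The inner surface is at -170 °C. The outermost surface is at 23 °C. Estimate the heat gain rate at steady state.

Q ≈ 64.2 W

Spherical conduction: R = (1/r_in − 1/r_out)/(4πk) per layer; series-sum.
R_aluminium shell = (1/0.25 − 1/0.267)/(4π×205) = 9.886×10^-5 K/W
R_polyisocyanurate foam = (1/0.267 − 1/0.357)/(4π×0.025) = 3.005 K/W
R_total = 3.006 K/W
Q = ΔT/R_total = 193/3.006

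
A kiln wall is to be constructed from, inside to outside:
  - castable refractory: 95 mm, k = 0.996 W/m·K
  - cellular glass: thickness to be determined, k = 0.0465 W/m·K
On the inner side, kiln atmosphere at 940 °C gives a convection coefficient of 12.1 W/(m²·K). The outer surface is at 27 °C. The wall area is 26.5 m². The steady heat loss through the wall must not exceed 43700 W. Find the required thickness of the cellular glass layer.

Treating each layer as a thermal resistance in series:
R_inner film = 1/(h_i·A) = 1/(12.1×26.5) = 0.003119 K/W
R_castable refractory = L/(kA) = 0.095/(0.996×26.5) = 0.003599 K/W
Sum of the known resistances R_other = 0.006718 K/W
Required total resistance R_tot = ΔT/Q_allow = 913/43700 = 0.02089 K/W
R_cellular glass = R_tot − R_other = 0.01417 K/W
L = R·k·A = 0.01417×0.0465×26.5

L ≈ 17.5 mm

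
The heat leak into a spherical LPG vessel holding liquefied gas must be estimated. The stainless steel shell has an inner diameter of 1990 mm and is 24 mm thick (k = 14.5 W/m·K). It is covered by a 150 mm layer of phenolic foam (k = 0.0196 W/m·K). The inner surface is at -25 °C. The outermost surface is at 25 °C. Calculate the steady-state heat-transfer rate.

Q ≈ 97.8 W

Spherical conduction: R = (1/r_in − 1/r_out)/(4πk) per layer; series-sum.
R_stainless steel shell = (1/0.995 − 1/1.019)/(4π×14.5) = 1.299×10^-4 K/W
R_phenolic foam = (1/1.019 − 1/1.169)/(4π×0.0196) = 0.5113 K/W
R_total = 0.5114 K/W
Q = ΔT/R_total = 50/0.5114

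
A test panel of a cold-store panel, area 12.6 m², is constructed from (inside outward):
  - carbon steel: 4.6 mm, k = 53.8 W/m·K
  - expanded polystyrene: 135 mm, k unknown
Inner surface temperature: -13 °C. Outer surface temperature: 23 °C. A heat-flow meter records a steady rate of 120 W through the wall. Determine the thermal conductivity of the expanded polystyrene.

Treating each layer as a thermal resistance in series:
R_carbon steel = L/(kA) = 0.0046/(53.8×12.6) = 6.786×10^-6 K/W
Sum of known resistances R_other = 6.786×10^-6 K/W
Total R = ΔT/Q = 36/120 = 0.3 K/W
R_expanded polystyrene = R_total − R_other = 0.3 K/W
k = L/(R·A) = 0.135/(0.3×12.6)

k ≈ 0.0357 W/(m·K)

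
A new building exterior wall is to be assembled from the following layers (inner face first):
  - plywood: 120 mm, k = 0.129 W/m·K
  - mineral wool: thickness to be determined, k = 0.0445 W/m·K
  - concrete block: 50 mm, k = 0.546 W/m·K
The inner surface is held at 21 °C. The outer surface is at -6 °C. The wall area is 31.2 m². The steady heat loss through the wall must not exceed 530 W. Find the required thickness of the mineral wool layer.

Thermal resistances in series:
R_plywood = L/(kA) = 0.12/(0.129×31.2) = 0.02982 K/W
R_concrete block = L/(kA) = 0.05/(0.546×31.2) = 0.002935 K/W
Sum of the known resistances R_other = 0.03275 K/W
Required total resistance R_tot = ΔT/Q_allow = 27/530 = 0.05094 K/W
R_mineral wool = R_tot − R_other = 0.01819 K/W
L = R·k·A = 0.01819×0.0445×31.2

L ≈ 25.3 mm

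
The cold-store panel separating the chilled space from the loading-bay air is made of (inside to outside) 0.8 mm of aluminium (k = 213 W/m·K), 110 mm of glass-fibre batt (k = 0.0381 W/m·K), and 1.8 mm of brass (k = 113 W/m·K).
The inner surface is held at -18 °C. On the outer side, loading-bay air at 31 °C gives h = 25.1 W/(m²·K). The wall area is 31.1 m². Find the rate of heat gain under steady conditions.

Model the wall as resistances in series:
R_aluminium = L/(kA) = 0.0008/(213×31.1) = 1.208×10^-7 K/W
R_glass-fibre batt = L/(kA) = 0.11/(0.0381×31.1) = 0.09283 K/W
R_brass = L/(kA) = 0.0018/(113×31.1) = 5.122×10^-7 K/W
R_outer film = 1/(h_o·A) = 1/(25.1×31.1) = 0.001281 K/W
R_total = 0.09412 K/W
Q = ΔT / R_total = 49 / 0.09412

Q ≈ 521 W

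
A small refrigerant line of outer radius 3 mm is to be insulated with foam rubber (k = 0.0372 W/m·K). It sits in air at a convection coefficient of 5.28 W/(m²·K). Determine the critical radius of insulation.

r_cr ≈ 7.05 mm

For a cylinder r_cr = k/h = 0.0372/5.28
r_cr = 7.05 mm; since the bare radius (3 mm) is below r_cr, adding a thin layer of insulation will *increase* heat loss.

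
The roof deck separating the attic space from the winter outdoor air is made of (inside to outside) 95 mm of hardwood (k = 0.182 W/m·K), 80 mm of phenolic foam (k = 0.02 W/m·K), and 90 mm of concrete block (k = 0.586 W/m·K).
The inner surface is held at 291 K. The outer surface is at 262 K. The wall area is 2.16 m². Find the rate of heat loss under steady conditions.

Q ≈ 13.4 W

Model the wall as resistances in series:
R_hardwood = L/(kA) = 0.095/(0.182×2.16) = 0.2417 K/W
R_phenolic foam = L/(kA) = 0.08/(0.02×2.16) = 1.852 K/W
R_concrete block = L/(kA) = 0.09/(0.586×2.16) = 0.0711 K/W
R_total = 2.165 K/W
Q = ΔT / R_total = 29 / 2.165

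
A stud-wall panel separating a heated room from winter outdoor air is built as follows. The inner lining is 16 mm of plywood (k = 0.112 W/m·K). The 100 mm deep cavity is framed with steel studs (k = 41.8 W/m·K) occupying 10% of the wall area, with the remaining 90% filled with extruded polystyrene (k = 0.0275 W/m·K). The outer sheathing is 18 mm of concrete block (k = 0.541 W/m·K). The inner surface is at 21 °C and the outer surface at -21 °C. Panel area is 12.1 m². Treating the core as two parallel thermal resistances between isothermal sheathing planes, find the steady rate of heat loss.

Sheathing layers in series; stud and cavity paths in parallel between them.
R_inner = 0.016/(0.112×12.1) = 0.01181 K/W
R_stud  = 0.1/(41.8×0.1×12.1) = 0.001977 K/W
R_cav   = 0.1/(0.0275×0.9×12.1) = 0.3339 K/W
1/R_core = 1/R_stud + 1/R_cav → R_core = 0.001966 K/W
R_outer = 0.018/(0.541×12.1) = 0.00275 K/W
R_total = 0.01652 K/W
Q = ΔT/R_total = 42/0.01652

Q ≈ 2540 W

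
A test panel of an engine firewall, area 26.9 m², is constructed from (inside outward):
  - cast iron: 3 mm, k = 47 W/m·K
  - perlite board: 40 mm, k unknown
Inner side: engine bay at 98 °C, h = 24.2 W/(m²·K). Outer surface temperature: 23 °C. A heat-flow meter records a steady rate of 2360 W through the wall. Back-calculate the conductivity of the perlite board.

Thermal resistances in series:
R_inner film = 1/(h_i·A) = 1/(24.2×26.9) = 0.001536 K/W
R_cast iron = L/(kA) = 0.003/(47×26.9) = 2.373×10^-6 K/W
Sum of known resistances R_other = 0.001539 K/W
Total R = ΔT/Q = 75/2360 = 0.03178 K/W
R_perlite board = R_total − R_other = 0.03024 K/W
k = L/(R·A) = 0.04/(0.03024×26.9)

k ≈ 0.0492 W/(m·K)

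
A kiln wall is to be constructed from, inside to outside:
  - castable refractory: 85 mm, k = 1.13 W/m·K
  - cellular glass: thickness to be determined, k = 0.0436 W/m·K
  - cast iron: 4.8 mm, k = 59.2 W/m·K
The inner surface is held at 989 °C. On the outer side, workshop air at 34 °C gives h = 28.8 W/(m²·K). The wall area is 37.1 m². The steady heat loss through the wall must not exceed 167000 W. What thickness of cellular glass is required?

L ≈ 4.45 mm

Using the resistance-network approach (series):
R_castable refractory = L/(kA) = 0.085/(1.13×37.1) = 0.002028 K/W
R_cast iron = L/(kA) = 0.0048/(59.2×37.1) = 2.185×10^-6 K/W
R_outer film = 1/(h_o·A) = 1/(28.8×37.1) = 9.359×10^-4 K/W
Sum of the known resistances R_other = 0.002966 K/W
Required total resistance R_tot = ΔT/Q_allow = 955/167000 = 0.005719 K/W
R_cellular glass = R_tot − R_other = 0.002753 K/W
L = R·k·A = 0.002753×0.0436×37.1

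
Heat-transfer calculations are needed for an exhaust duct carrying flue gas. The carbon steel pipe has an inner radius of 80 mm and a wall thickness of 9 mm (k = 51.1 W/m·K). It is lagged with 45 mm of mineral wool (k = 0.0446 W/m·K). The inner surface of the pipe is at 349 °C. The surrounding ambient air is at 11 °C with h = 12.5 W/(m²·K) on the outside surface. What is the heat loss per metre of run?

q′ ≈ 217 W/m

Treating each annulus and film as a series resistance:
R_carbon steel pipe wall = ln(89/80)/(2π×51.1×1) = 3.32×10^-4 K/W
R_mineral wool = ln(134/89)/(2π×0.0446×1) = 1.46 K/W
R_outer film = 1/(h_o·2πr_oL) = 1/(12.5×2π×0.134×1) = 0.09502 K/W
R_total = 1.556 K/W
Q = ΔT/R_total = 338/1.556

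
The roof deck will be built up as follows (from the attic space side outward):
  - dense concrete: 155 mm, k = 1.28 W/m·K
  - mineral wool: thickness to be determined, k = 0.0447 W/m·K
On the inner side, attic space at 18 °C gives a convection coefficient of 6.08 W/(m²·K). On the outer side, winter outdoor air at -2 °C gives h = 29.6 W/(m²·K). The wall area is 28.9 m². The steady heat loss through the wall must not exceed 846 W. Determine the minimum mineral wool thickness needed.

L ≈ 16.3 mm

Model the wall as resistances in series:
R_inner film = 1/(h_i·A) = 1/(6.08×28.9) = 0.005691 K/W
R_dense concrete = L/(kA) = 0.155/(1.28×28.9) = 0.00419 K/W
R_outer film = 1/(h_o·A) = 1/(29.6×28.9) = 0.001169 K/W
Sum of the known resistances R_other = 0.01105 K/W
Required total resistance R_tot = ΔT/Q_allow = 20/846 = 0.02364 K/W
R_mineral wool = R_tot − R_other = 0.01259 K/W
L = R·k·A = 0.01259×0.0447×28.9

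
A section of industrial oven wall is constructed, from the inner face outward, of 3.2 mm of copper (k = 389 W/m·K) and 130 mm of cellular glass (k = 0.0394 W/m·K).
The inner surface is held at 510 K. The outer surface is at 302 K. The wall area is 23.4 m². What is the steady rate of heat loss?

Treating each layer as a thermal resistance in series:
R_copper = L/(kA) = 0.0032/(389×23.4) = 3.515×10^-7 K/W
R_cellular glass = L/(kA) = 0.13/(0.0394×23.4) = 0.141 K/W
R_total = 0.141 K/W
Q = ΔT / R_total = 208 / 0.141

Q ≈ 1480 W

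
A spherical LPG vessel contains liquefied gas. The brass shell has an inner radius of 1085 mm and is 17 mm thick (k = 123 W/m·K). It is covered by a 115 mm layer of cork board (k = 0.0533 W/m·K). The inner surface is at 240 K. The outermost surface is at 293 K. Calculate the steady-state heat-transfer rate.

Spherical conduction: R = (1/r_in − 1/r_out)/(4πk) per layer; series-sum.
R_brass shell = (1/1.085 − 1/1.102)/(4π×123) = 9.199×10^-6 K/W
R_cork board = (1/1.102 − 1/1.217)/(4π×0.0533) = 0.128 K/W
R_total = 0.128 K/W
Q = ΔT/R_total = 53/0.128

Q ≈ 414 W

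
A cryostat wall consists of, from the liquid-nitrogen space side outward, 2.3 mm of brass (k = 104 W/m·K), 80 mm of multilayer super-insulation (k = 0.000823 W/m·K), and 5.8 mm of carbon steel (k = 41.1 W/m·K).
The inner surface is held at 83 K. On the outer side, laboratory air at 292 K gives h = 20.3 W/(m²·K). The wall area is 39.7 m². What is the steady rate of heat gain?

Thermal resistances in series:
R_brass = L/(kA) = 0.0023/(104×39.7) = 5.571×10^-7 K/W
R_multilayer super-insulation = L/(kA) = 0.08/(0.000823×39.7) = 2.448 K/W
R_carbon steel = L/(kA) = 0.0058/(41.1×39.7) = 3.555×10^-6 K/W
R_outer film = 1/(h_o·A) = 1/(20.3×39.7) = 0.001241 K/W
R_total = 2.45 K/W
Q = ΔT / R_total = 209 / 2.45

Q ≈ 85.3 W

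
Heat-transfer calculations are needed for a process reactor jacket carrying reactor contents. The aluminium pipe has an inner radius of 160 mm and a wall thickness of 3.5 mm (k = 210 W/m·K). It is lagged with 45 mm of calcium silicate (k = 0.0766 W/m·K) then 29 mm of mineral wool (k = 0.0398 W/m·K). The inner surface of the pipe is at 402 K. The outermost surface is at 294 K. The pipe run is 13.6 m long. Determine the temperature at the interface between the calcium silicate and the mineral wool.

T ≈ 349 K

Cylindrical conduction, so R = ln(r₂/r₁)/(2πkL) per layer, in series:
R_aluminium pipe wall = ln(163.5/160)/(2π×210×13.6) = 1.206×10^-6 K/W
R_calcium silicate = ln(208.5/163.5)/(2π×0.0766×13.6) = 0.03714 K/W
R_mineral wool = ln(237.5/208.5)/(2π×0.0398×13.6) = 0.03829 K/W
R_total = 0.07544 K/W
Q = ΔT/R_total = 108/0.07544
Q = 1430 W
T_interface = T_inner − Q·ΣR(inner→interface) = 402 − 1430×0.03714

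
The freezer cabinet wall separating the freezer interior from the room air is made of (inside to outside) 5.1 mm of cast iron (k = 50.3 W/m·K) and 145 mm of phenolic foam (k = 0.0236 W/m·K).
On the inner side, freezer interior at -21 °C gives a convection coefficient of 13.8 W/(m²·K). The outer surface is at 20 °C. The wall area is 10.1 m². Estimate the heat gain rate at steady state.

Thermal resistances in series:
R_inner film = 1/(h_i·A) = 1/(13.8×10.1) = 0.007175 K/W
R_cast iron = L/(kA) = 0.0051/(50.3×10.1) = 1.004×10^-5 K/W
R_phenolic foam = L/(kA) = 0.145/(0.0236×10.1) = 0.6083 K/W
R_total = 0.6155 K/W
Q = ΔT / R_total = 41 / 0.6155

Q ≈ 66.6 W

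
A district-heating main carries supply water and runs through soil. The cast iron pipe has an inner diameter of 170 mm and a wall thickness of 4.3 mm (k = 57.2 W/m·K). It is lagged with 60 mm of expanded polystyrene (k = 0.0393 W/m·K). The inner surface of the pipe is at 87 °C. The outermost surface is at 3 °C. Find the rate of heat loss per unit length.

Cylindrical conduction, so R = ln(r₂/r₁)/(2πkL) per layer, in series:
R_cast iron pipe wall = ln(89.3/85)/(2π×57.2×1) = 1.373×10^-4 K/W
R_expanded polystyrene = ln(149.3/89.3)/(2π×0.0393×1) = 2.081 K/W
R_total = 2.082 K/W
Q = ΔT/R_total = 84/2.082

q′ ≈ 40.4 W/m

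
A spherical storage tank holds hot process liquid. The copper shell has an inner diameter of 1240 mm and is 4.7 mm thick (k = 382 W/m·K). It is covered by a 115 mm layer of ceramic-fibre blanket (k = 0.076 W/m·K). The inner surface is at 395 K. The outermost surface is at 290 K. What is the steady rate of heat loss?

Q ≈ 403 W

For a spherical shell R = (1/r₁ − 1/r₂)/(4πk); film R = 1/(h·4πr²). In series:
R_copper shell = (1/0.62 − 1/0.6247)/(4π×382) = 2.528×10^-6 K/W
R_ceramic-fibre blanket = (1/0.6247 − 1/0.7397)/(4π×0.076) = 0.2606 K/W
R_total = 0.2606 K/W
Q = ΔT/R_total = 105/0.2606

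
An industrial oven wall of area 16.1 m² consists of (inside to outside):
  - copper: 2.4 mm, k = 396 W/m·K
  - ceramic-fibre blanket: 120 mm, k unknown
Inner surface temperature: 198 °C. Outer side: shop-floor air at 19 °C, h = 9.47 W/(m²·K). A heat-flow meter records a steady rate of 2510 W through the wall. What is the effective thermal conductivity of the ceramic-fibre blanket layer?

Thermal resistances in series:
R_copper = L/(kA) = 0.0024/(396×16.1) = 3.764×10^-7 K/W
R_outer film = 1/(h_o·A) = 1/(9.47×16.1) = 0.006559 K/W
Sum of known resistances R_other = 0.006559 K/W
Total R = ΔT/Q = 179/2510 = 0.07131 K/W
R_ceramic-fibre blanket = R_total − R_other = 0.06476 K/W
k = L/(R·A) = 0.12/(0.06476×16.1)

k ≈ 0.115 W/(m·K)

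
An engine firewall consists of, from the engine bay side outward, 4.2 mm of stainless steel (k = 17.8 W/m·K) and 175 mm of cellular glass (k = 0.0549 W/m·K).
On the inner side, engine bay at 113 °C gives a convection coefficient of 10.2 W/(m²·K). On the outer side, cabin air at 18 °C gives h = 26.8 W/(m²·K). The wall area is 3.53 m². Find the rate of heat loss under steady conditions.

Thermal resistances in series:
R_inner film = 1/(h_i·A) = 1/(10.2×3.53) = 0.02777 K/W
R_stainless steel = L/(kA) = 0.0042/(17.8×3.53) = 6.684×10^-5 K/W
R_cellular glass = L/(kA) = 0.175/(0.0549×3.53) = 0.903 K/W
R_outer film = 1/(h_o·A) = 1/(26.8×3.53) = 0.01057 K/W
R_total = 0.9414 K/W
Q = ΔT / R_total = 95 / 0.9414

Q ≈ 101 W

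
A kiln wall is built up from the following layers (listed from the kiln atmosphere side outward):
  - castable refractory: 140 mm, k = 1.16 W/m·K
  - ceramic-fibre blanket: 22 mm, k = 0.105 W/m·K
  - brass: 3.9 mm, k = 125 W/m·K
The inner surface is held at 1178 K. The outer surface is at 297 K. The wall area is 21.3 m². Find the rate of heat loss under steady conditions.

Q ≈ 56800 W

Thermal resistances in series:
R_castable refractory = L/(kA) = 0.14/(1.16×21.3) = 0.005666 K/W
R_ceramic-fibre blanket = L/(kA) = 0.022/(0.105×21.3) = 0.009837 K/W
R_brass = L/(kA) = 0.0039/(125×21.3) = 1.465×10^-6 K/W
R_total = 0.0155 K/W
Q = ΔT / R_total = 881 / 0.0155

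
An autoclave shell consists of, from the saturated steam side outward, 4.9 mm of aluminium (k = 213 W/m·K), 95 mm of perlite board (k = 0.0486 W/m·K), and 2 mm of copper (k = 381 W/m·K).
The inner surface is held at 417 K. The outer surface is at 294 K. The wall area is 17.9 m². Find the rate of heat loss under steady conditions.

Q ≈ 1130 W

Series thermal resistances:
R_aluminium = L/(kA) = 0.0049/(213×17.9) = 1.285×10^-6 K/W
R_perlite board = L/(kA) = 0.095/(0.0486×17.9) = 0.1092 K/W
R_copper = L/(kA) = 0.002/(381×17.9) = 2.933×10^-7 K/W
R_total = 0.1092 K/W
Q = ΔT / R_total = 123 / 0.1092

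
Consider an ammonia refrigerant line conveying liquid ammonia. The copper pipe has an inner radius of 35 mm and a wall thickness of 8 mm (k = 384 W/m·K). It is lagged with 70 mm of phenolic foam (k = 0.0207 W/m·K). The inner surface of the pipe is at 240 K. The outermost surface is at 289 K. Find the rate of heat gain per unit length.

Per-layer cylindrical resistances, series-summed:
R_copper pipe wall = ln(43/35)/(2π×384×1) = 8.532×10^-5 K/W
R_phenolic foam = ln(113/43)/(2π×0.0207×1) = 7.429 K/W
R_total = 7.429 K/W
Q = ΔT/R_total = 49/7.429

q′ ≈ 6.6 W/m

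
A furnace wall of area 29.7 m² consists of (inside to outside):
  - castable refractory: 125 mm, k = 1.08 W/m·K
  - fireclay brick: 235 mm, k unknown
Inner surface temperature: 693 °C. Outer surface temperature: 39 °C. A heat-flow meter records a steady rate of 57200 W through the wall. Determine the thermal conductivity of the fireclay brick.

Using the resistance-network approach (series):
R_castable refractory = L/(kA) = 0.125/(1.08×29.7) = 0.003897 K/W
Sum of known resistances R_other = 0.003897 K/W
Total R = ΔT/Q = 654/57200 = 0.01143 K/W
R_fireclay brick = R_total − R_other = 0.007537 K/W
k = L/(R·A) = 0.235/(0.007537×29.7)

k ≈ 1.05 W/(m·K)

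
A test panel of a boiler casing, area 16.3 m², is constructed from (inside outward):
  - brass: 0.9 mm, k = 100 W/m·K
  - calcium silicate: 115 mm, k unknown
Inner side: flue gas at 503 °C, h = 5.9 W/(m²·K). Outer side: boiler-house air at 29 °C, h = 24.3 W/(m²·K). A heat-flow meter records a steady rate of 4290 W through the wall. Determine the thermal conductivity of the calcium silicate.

Thermal resistances in series:
R_inner film = 1/(h_i·A) = 1/(5.9×16.3) = 0.0104 K/W
R_brass = L/(kA) = 0.0009/(100×16.3) = 5.521×10^-7 K/W
R_outer film = 1/(h_o·A) = 1/(24.3×16.3) = 0.002525 K/W
Sum of known resistances R_other = 0.01292 K/W
Total R = ΔT/Q = 474/4290 = 0.1105 K/W
R_calcium silicate = R_total − R_other = 0.09757 K/W
k = L/(R·A) = 0.115/(0.09757×16.3)

k ≈ 0.0723 W/(m·K)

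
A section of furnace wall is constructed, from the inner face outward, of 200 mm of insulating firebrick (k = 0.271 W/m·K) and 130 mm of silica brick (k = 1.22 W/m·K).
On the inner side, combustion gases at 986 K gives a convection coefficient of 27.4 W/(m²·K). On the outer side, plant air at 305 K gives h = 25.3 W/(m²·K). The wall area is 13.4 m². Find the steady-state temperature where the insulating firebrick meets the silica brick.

T ≈ 413 K

Treating each layer as a thermal resistance in series:
R_inner film = 1/(h_i·A) = 1/(27.4×13.4) = 0.002724 K/W
R_insulating firebrick = L/(kA) = 0.2/(0.271×13.4) = 0.05508 K/W
R_silica brick = L/(kA) = 0.13/(1.22×13.4) = 0.007952 K/W
R_outer film = 1/(h_o·A) = 1/(25.3×13.4) = 0.00295 K/W
R_total = 0.0687 K/W;  Q = ΔT/R_total = 681/0.0687 = 9913 W
T_interface = T_inner − Q·ΣR(inner→interface) = 986 − 9910×0.0578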